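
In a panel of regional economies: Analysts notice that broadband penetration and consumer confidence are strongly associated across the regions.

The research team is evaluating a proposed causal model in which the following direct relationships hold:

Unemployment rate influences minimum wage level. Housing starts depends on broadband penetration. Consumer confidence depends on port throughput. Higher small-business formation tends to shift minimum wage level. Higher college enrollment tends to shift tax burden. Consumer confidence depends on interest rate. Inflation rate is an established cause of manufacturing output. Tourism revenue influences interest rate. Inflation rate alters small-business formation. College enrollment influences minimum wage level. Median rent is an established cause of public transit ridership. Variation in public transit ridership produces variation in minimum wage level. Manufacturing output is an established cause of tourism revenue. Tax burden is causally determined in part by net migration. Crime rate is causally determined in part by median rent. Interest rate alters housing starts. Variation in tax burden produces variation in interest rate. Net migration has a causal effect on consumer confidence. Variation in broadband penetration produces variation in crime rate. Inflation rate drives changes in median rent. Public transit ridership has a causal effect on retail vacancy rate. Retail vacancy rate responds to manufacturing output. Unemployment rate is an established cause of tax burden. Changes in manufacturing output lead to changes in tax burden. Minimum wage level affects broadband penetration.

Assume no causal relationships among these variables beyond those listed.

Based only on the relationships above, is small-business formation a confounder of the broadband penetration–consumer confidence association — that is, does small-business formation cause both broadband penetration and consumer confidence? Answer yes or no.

no

Small-business formation has no stated causal path to consumer confidence. A confounder must cause both variables, so small-business formation does not qualify.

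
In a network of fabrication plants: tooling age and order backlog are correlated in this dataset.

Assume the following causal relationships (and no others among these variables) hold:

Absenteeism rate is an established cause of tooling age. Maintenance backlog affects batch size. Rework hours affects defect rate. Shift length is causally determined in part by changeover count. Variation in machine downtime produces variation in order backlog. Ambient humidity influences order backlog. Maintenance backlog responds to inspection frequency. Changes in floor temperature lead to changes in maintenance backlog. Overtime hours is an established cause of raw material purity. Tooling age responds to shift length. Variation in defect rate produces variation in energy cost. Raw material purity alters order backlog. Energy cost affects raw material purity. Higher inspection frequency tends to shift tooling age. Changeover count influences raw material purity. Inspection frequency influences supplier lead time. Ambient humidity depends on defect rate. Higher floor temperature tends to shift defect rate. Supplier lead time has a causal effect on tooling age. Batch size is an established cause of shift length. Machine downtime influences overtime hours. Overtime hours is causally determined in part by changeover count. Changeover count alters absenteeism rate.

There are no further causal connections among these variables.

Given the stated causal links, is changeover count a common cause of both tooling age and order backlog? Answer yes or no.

Changeover count has a causal path to tooling age (changeover count → absenteeism rate → tooling age) and to order backlog (changeover count → raw material purity → order backlog), so it is a common cause of both — a confounder.

yes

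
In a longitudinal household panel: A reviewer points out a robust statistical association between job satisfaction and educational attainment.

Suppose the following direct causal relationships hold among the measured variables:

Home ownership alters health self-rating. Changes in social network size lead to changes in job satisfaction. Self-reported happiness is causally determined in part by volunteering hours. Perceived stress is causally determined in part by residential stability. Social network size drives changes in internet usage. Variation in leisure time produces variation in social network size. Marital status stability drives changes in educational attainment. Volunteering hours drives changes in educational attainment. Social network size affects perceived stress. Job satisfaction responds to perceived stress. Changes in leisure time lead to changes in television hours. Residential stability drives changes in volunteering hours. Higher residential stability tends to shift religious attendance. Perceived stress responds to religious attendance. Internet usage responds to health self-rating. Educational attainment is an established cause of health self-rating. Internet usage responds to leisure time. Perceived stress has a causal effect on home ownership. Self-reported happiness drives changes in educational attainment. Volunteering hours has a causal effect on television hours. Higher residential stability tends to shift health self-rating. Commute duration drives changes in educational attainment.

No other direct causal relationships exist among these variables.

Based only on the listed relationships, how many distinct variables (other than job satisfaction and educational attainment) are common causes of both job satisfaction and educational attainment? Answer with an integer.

1

The common causes are: residential stability (to job satisfaction via residential stability → perceived stress → job satisfaction; to educational attainment via residential stability → volunteering hours → educational attainment).
Every other variable lacks a causal path to at least one of job satisfaction and educational attainment.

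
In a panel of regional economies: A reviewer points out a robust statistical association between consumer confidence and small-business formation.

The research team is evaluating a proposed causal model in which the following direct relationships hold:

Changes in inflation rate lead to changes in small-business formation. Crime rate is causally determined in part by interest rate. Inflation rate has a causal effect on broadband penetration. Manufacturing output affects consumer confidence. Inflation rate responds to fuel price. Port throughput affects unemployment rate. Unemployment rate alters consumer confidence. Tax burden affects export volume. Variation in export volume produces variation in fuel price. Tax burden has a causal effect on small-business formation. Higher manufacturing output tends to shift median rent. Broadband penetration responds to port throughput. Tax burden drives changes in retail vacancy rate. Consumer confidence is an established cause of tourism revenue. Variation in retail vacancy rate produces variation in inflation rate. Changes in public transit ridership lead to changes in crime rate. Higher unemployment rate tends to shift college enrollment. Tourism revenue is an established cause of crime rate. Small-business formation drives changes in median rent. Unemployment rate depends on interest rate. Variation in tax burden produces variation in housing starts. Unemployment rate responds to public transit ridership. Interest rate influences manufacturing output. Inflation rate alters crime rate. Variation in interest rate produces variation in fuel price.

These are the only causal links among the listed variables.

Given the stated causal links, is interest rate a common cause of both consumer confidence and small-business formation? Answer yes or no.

yes

Interest rate has a causal path to consumer confidence (interest rate → unemployment rate → consumer confidence) and to small-business formation (interest rate → fuel price → inflation rate → small-business formation), so it is a common cause of both — a confounder.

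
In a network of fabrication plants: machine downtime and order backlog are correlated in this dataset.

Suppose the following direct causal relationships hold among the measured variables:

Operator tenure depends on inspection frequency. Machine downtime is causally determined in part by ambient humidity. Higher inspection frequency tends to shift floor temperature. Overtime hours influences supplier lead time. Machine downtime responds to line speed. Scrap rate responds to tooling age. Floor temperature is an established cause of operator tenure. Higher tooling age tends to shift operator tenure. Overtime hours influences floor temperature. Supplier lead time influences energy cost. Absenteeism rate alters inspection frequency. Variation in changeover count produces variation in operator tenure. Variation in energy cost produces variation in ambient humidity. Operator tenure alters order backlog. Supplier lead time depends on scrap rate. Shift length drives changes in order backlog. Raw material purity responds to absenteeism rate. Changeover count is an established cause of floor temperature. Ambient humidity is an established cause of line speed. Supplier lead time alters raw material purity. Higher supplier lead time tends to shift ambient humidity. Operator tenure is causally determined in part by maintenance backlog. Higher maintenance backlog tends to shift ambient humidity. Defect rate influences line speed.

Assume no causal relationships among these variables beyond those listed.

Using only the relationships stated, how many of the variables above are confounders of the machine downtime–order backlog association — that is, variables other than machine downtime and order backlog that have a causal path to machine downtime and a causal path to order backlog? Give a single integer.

The common causes are: maintenance backlog (to machine downtime via maintenance backlog → ambient humidity → machine downtime; to order backlog via maintenance backlog → operator tenure → order backlog); overtime hours (to machine downtime via overtime hours → supplier lead time → ambient humidity → machine downtime; to order backlog via overtime hours → floor temperature → operator tenure → order backlog); tooling age (to machine downtime via tooling age → scrap rate → supplier lead time → ambient humidity → machine downtime; to order backlog via tooling age → operator tenure → order backlog).
Every other variable lacks a causal path to at least one of machine downtime and order backlog.

3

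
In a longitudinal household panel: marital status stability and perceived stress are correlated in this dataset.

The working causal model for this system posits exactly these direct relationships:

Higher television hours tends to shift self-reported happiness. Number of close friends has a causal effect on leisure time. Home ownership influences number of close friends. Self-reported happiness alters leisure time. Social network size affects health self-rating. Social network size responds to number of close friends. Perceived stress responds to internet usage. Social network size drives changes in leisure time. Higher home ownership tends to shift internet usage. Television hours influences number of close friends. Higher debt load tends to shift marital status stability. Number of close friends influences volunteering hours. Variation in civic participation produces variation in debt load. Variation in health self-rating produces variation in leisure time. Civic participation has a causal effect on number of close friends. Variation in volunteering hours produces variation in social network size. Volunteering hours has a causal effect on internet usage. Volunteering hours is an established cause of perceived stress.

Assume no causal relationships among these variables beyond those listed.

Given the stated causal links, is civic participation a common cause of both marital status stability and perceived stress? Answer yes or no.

Civic participation has a causal path to marital status stability (civic participation → debt load → marital status stability) and to perceived stress (civic participation → number of close friends → volunteering hours → perceived stress), so it is a common cause of both — a confounder.

yes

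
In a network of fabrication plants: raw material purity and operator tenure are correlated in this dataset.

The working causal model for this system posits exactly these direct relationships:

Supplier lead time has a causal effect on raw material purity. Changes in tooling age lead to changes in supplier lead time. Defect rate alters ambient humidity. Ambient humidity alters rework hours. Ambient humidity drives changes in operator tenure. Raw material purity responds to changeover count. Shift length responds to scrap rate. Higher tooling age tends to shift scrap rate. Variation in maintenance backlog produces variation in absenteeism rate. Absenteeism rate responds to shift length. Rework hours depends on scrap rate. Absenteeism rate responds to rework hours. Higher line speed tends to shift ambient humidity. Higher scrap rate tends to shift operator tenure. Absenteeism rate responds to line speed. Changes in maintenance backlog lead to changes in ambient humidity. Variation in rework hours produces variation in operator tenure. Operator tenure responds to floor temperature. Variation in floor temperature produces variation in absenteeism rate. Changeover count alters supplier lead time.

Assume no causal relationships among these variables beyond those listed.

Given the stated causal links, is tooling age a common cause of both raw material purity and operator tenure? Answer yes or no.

yes

Tooling age has a causal path to raw material purity (tooling age → supplier lead time → raw material purity) and to operator tenure (tooling age → scrap rate → operator tenure), so it is a common cause of both — a confounder.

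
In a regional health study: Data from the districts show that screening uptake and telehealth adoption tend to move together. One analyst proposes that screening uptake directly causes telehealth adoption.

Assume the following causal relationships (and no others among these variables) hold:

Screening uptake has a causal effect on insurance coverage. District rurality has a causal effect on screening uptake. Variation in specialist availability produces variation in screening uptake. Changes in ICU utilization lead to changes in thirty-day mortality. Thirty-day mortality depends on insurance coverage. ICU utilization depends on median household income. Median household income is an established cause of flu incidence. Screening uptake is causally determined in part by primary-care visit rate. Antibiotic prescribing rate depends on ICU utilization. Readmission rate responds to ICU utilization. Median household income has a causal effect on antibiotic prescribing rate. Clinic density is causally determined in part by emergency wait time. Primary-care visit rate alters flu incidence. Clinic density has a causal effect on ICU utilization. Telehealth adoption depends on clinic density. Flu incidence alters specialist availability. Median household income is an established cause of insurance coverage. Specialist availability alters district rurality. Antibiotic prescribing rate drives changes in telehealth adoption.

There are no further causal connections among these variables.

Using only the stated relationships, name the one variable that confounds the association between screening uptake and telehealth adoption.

median household income

Median household income has a causal path to screening uptake (median household income → flu incidence → specialist availability → screening uptake) and a separate causal path to telehealth adoption (median household income → antibiotic prescribing rate → telehealth adoption), so it is a common cause of both.
No stated relationship gives screening uptake a causal route to telehealth adoption, so the correlation is explained by the shared upstream cause rather than a direct effect.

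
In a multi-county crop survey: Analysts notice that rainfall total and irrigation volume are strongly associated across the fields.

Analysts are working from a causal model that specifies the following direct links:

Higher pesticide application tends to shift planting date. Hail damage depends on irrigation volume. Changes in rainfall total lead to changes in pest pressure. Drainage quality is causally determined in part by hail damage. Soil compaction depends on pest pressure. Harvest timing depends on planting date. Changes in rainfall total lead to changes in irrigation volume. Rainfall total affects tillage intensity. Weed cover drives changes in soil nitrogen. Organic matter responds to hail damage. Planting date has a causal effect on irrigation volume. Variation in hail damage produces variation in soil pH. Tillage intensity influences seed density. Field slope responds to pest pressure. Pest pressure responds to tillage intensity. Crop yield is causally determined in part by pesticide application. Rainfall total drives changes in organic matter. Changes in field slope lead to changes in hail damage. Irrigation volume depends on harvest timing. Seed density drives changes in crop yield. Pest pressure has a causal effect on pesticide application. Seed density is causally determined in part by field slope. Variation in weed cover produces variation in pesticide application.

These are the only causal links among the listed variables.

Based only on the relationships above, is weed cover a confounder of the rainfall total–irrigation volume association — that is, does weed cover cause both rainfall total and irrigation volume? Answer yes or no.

no

Weed cover has no stated causal path to rainfall total. A confounder must cause both variables, so weed cover does not qualify.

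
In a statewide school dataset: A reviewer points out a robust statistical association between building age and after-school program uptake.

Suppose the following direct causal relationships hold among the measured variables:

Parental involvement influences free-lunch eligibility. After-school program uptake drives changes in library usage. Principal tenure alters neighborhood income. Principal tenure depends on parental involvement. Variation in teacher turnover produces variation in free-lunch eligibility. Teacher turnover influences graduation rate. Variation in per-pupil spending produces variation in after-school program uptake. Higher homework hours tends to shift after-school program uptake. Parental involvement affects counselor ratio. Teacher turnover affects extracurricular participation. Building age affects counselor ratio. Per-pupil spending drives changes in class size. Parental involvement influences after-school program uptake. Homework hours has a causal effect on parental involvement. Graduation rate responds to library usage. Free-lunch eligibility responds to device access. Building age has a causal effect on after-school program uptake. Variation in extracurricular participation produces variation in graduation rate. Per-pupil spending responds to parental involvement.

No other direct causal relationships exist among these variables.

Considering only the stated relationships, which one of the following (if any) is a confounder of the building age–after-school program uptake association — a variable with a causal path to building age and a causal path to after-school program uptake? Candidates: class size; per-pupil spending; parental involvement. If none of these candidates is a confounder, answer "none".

none

None of the listed candidates has causal paths to both building age and after-school program uptake in the stated relationships, so none is a common cause.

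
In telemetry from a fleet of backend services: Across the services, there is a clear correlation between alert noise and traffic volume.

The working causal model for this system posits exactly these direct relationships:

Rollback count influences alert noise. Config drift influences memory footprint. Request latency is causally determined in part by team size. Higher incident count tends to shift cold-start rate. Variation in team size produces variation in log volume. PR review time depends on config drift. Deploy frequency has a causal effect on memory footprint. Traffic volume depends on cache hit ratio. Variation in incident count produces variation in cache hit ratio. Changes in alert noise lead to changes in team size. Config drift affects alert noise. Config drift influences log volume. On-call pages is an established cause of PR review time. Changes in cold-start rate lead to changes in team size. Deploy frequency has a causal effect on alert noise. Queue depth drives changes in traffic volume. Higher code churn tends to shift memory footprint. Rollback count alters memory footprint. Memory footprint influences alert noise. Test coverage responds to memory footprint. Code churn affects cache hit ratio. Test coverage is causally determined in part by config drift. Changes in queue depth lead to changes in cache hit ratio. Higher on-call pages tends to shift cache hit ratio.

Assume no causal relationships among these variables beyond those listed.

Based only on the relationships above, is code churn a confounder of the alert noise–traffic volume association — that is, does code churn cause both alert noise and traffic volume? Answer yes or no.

Code churn has a causal path to alert noise (code churn → memory footprint → alert noise) and to traffic volume (code churn → cache hit ratio → traffic volume), so it is a common cause of both — a confounder.

yes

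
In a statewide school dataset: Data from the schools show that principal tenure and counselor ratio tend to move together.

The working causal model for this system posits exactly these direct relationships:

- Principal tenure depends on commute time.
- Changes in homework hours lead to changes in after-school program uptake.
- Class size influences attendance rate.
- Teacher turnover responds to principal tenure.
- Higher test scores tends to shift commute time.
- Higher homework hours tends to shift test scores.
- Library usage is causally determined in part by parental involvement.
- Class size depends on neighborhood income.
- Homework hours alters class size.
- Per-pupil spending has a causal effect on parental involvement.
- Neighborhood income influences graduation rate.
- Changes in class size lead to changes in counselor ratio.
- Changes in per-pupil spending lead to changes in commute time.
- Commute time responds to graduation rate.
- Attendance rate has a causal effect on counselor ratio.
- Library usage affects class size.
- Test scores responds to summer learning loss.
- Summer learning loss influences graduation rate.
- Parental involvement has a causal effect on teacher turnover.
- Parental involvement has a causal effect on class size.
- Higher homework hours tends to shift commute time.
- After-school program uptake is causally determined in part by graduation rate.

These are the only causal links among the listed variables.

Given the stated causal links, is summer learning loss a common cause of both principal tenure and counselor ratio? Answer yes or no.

no

Summer learning loss has no stated causal path to counselor ratio. A confounder must cause both variables, so summer learning loss does not qualify.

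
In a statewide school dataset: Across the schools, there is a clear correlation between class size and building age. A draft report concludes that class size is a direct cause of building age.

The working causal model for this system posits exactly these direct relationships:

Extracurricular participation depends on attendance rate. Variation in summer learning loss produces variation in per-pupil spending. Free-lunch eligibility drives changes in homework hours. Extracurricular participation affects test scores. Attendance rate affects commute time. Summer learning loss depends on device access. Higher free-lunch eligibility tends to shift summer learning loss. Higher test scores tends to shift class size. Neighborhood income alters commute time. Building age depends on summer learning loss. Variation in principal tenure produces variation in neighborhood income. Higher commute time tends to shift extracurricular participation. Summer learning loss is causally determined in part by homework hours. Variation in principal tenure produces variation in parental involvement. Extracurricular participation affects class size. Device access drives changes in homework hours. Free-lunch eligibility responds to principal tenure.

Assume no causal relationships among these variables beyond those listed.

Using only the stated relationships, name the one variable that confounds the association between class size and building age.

Principal tenure has a causal path to class size (principal tenure → neighborhood income → commute time → extracurricular participation → class size) and a separate causal path to building age (principal tenure → free-lunch eligibility → summer learning loss → building age), so it is a common cause of both.
No stated relationship gives class size a causal route to building age, so the correlation is explained by the shared upstream cause rather than a direct effect.

principal tenure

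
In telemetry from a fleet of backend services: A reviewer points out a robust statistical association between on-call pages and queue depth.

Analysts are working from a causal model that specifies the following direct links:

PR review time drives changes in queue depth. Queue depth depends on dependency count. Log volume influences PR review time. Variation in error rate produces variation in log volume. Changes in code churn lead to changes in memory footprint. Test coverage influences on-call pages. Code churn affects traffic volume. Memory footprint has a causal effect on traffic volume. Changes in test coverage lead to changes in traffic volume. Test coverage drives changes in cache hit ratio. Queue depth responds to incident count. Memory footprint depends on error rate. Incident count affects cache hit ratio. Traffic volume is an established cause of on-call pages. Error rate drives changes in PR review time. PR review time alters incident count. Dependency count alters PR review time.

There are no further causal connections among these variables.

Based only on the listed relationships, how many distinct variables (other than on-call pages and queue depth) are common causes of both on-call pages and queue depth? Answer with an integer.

The common causes are: error rate (to on-call pages via error rate → memory footprint → traffic volume → on-call pages; to queue depth via error rate → PR review time → queue depth).
Every other variable lacks a causal path to at least one of on-call pages and queue depth.

1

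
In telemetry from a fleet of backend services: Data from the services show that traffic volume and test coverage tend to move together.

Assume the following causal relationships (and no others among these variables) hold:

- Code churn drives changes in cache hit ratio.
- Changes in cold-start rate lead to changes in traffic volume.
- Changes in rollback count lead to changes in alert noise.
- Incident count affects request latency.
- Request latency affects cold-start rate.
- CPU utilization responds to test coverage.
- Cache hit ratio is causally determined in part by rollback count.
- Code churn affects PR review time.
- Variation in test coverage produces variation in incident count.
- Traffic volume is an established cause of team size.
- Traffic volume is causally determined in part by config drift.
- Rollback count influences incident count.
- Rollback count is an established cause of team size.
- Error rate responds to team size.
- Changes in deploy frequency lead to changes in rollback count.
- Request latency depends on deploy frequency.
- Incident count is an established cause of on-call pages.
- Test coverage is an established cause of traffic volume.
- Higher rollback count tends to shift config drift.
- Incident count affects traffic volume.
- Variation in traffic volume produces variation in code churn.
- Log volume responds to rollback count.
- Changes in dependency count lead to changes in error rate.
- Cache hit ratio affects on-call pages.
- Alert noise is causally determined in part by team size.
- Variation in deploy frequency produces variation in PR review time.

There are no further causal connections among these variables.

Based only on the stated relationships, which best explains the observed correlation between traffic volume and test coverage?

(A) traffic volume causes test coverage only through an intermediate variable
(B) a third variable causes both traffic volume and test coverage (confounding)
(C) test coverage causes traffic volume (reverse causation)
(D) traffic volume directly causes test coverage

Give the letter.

C

The stated link runs test coverage → traffic volume; traffic volume has no causal path to test coverage. No variable causes both, so confounding is ruled out. The correlation reflects reverse causation.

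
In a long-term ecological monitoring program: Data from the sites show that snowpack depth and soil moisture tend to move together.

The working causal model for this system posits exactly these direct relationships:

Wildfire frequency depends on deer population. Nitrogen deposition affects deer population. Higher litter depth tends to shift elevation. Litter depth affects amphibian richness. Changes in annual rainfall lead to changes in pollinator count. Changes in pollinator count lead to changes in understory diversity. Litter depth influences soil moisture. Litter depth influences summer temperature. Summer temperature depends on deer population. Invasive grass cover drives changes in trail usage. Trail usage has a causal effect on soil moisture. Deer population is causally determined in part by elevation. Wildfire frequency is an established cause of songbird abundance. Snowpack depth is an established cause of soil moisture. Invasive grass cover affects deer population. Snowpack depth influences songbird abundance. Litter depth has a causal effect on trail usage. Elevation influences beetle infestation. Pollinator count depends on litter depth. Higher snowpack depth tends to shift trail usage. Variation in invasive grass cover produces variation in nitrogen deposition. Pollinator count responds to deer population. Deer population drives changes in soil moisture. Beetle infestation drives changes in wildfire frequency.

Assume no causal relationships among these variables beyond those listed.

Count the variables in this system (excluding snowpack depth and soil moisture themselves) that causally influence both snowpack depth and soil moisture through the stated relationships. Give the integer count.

No listed variable has a causal path to both snowpack depth and soil moisture, so there are no common causes.

0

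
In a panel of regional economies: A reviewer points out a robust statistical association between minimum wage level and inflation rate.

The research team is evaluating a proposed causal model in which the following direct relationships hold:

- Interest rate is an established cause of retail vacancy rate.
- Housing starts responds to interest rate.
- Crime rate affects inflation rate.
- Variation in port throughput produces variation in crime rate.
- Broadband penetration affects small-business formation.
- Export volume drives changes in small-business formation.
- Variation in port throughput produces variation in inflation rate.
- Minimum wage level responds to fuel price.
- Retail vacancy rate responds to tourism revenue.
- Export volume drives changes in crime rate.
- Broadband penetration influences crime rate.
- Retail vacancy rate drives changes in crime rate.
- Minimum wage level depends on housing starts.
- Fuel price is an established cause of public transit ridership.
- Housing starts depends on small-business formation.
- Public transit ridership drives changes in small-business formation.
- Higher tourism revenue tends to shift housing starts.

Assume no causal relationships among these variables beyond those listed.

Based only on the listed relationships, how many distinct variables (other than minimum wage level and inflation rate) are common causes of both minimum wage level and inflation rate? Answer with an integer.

4

The common causes are: broadband penetration (to minimum wage level via broadband penetration → small-business formation → housing starts → minimum wage level; to inflation rate via broadband penetration → crime rate → inflation rate); export volume (to minimum wage level via export volume → small-business formation → housing starts → minimum wage level; to inflation rate via export volume → crime rate → inflation rate); interest rate (to minimum wage level via interest rate → housing starts → minimum wage level; to inflation rate via interest rate → retail vacancy rate → crime rate → inflation rate); tourism revenue (to minimum wage level via tourism revenue → housing starts → minimum wage level; to inflation rate via tourism revenue → retail vacancy rate → crime rate → inflation rate).
Every other variable lacks a causal path to at least one of minimum wage level and inflation rate.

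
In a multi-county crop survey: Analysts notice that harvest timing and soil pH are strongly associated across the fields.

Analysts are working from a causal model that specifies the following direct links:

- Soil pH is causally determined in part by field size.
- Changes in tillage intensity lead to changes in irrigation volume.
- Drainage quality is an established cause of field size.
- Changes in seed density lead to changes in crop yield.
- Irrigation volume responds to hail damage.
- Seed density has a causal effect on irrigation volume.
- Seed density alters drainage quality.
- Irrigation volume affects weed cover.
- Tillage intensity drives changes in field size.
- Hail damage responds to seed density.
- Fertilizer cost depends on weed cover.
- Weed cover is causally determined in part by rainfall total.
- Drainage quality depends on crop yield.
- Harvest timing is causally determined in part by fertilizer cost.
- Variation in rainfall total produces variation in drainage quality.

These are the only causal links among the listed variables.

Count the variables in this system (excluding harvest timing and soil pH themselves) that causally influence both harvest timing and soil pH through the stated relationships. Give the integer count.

The common causes are: rainfall total (to harvest timing via rainfall total → weed cover → fertilizer cost → harvest timing; to soil pH via rainfall total → drainage quality → field size → soil pH); seed density (to harvest timing via seed density → irrigation volume → weed cover → fertilizer cost → harvest timing; to soil pH via seed density → drainage quality → field size → soil pH); tillage intensity (to harvest timing via tillage intensity → irrigation volume → weed cover → fertilizer cost → harvest timing; to soil pH via tillage intensity → field size → soil pH).
Every other variable lacks a causal path to at least one of harvest timing and soil pH.

3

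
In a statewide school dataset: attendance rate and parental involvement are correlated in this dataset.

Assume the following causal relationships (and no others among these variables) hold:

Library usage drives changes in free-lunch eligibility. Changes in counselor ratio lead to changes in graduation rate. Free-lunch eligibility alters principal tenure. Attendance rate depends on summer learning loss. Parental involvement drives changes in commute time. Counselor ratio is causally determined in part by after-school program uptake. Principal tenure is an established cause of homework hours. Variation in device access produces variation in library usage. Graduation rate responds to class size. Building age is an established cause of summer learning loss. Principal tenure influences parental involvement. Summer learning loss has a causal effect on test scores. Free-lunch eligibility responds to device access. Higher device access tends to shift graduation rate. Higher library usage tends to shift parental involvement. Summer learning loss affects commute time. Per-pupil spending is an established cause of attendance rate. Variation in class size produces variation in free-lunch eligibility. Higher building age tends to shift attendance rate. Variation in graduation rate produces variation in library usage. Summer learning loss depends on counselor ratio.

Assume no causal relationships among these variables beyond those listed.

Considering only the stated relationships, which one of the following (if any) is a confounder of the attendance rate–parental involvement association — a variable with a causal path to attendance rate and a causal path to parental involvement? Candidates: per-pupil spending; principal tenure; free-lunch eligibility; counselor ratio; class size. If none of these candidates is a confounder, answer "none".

counselor ratio

Counselor ratio causes attendance rate (counselor ratio → summer learning loss → attendance rate) and also causes parental involvement (counselor ratio → graduation rate → library usage → parental involvement); it is a common cause of both.
Each of the other candidates lacks a causal path to at least one of attendance rate and parental involvement, so they do not confound the relationship.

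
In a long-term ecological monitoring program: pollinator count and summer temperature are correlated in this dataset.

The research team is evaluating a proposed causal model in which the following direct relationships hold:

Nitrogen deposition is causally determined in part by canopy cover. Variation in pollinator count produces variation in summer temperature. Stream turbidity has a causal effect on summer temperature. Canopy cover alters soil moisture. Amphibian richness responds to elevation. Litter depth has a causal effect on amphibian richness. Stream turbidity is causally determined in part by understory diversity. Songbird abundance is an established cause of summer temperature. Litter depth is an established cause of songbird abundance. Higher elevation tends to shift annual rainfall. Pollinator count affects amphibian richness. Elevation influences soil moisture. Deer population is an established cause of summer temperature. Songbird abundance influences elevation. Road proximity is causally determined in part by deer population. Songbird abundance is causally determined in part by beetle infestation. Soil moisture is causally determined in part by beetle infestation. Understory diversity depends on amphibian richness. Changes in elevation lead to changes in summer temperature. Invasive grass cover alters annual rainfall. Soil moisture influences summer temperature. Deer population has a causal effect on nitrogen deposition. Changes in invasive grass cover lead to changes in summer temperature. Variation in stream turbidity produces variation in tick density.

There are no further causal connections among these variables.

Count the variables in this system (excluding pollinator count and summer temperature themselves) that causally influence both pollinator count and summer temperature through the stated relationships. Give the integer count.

0

No listed variable has a causal path to both pollinator count and summer temperature, so there are no common causes.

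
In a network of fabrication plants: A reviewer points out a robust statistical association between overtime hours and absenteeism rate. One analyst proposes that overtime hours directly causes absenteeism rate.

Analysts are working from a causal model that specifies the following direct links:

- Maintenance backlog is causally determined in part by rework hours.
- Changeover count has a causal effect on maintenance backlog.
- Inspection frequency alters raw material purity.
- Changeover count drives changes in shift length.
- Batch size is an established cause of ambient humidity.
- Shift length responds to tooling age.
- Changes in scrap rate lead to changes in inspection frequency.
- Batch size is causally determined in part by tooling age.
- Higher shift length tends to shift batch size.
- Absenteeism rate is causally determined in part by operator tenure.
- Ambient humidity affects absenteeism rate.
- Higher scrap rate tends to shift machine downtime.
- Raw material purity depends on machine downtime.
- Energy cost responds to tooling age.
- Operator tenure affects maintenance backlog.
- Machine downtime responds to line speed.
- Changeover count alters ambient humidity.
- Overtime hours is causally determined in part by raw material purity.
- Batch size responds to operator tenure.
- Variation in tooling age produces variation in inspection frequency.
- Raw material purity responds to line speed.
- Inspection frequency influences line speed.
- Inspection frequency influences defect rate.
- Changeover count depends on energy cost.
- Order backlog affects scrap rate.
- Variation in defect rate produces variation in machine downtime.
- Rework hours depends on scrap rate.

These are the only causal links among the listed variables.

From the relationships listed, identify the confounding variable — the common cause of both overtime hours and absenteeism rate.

Tooling age has a causal path to overtime hours (tooling age → inspection frequency → raw material purity → overtime hours) and a separate causal path to absenteeism rate (tooling age → batch size → ambient humidity → absenteeism rate), so it is a common cause of both.
No stated relationship gives overtime hours a causal route to absenteeism rate, so the correlation is explained by the shared upstream cause rather than a direct effect.

tooling age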